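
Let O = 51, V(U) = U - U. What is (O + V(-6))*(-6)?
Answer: -306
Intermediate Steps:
V(U) = 0
(O + V(-6))*(-6) = (51 + 0)*(-6) = 51*(-6) = -306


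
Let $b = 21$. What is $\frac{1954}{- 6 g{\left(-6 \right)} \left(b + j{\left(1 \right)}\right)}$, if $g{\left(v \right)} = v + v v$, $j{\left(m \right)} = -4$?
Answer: $- \frac{977}{1530} \approx -0.63856$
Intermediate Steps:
$g{\left(v \right)} = v + v^{2}$
$\frac{1954}{- 6 g{\left(-6 \right)} \left(b + j{\left(1 \right)}\right)} = \frac{1954}{- 6 \left(- 6 \left(1 - 6\right)\right) \left(21 - 4\right)} = \frac{1954}{- 6 \left(\left(-6\right) \left(-5\right)\right) 17} = \frac{1954}{\left(-6\right) 30 \cdot 17} = \frac{1954}{\left(-180\right) 17} = \frac{1954}{-3060} = 1954 \left(- \frac{1}{3060}\right) = - \frac{977}{1530}$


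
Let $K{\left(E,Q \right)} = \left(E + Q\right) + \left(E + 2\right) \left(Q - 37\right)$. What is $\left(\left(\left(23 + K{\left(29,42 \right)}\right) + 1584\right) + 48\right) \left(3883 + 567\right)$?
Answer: $8370450$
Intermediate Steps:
$K{\left(E,Q \right)} = E + Q + \left(-37 + Q\right) \left(2 + E\right)$ ($K{\left(E,Q \right)} = \left(E + Q\right) + \left(2 + E\right) \left(-37 + Q\right) = \left(E + Q\right) + \left(-37 + Q\right) \left(2 + E\right) = E + Q + \left(-37 + Q\right) \left(2 + E\right)$)
$\left(\left(\left(23 + K{\left(29,42 \right)}\right) + 1584\right) + 48\right) \left(3883 + 567\right) = \left(\left(\left(23 + \left(-74 - 1044 + 3 \cdot 42 + 29 \cdot 42\right)\right) + 1584\right) + 48\right) \left(3883 + 567\right) = \left(\left(\left(23 + \left(-74 - 1044 + 126 + 1218\right)\right) + 1584\right) + 48\right) 4450 = \left(\left(\left(23 + 226\right) + 1584\right) + 48\right) 4450 = \left(\left(249 + 1584\right) + 48\right) 4450 = \left(1833 + 48\right) 4450 = 1881 \cdot 4450 = 8370450$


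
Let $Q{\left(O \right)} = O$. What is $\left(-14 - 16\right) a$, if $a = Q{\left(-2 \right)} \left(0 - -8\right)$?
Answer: $480$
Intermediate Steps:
$a = -16$ ($a = - 2 \left(0 - -8\right) = - 2 \left(0 + 8\right) = \left(-2\right) 8 = -16$)
$\left(-14 - 16\right) a = \left(-14 - 16\right) \left(-16\right) = \left(-30\right) \left(-16\right) = 480$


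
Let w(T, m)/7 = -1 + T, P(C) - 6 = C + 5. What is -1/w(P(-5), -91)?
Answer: -1/35 ≈ -0.028571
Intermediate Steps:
P(C) = 11 + C (P(C) = 6 + (C + 5) = 6 + (5 + C) = 11 + C)
w(T, m) = -7 + 7*T (w(T, m) = 7*(-1 + T) = -7 + 7*T)
-1/w(P(-5), -91) = -1/(-7 + 7*(11 - 5)) = -1/(-7 + 7*6) = -1/(-7 + 42) = -1/35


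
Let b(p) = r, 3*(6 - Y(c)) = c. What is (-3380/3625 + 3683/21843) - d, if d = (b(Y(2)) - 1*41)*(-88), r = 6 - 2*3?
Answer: -57149015093/15836175 ≈ -3608.8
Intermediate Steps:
r = 0 (r = 6 - 6 = 0)
Y(c) = 6 - c/3
b(p) = 0
d = 3608 (d = (0 - 1*41)*(-88) = (0 - 41)*(-88) = -41*(-88) = 3608)
(-3380/3625 + 3683/21843) - d = (-3380/3625 + 3683/21843) - 1*3608 = (-3380*1/3625 + 3683*(1/21843)) - 3608 = (-676/725 + 3683/21843) - 3608 = -12095693/15836175 - 3608 = -57149015093/15836175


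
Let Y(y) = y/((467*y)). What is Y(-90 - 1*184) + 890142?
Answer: 415696315/467 ≈ 8.9014e+5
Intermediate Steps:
Y(y) = 1/467 (Y(y) = y*(1/(467*y)) = 1/467)
Y(-90 - 1*184) + 890142 = 1/467 + 890142 = 415696315/467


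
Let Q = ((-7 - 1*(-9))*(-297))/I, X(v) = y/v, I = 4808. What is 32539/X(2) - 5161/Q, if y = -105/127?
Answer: -383979154/10395 ≈ -36939.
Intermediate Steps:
y = -105/127 (y = -105*1/127 = -105/127 ≈ -0.82677)
X(v) = -105/(127*v)
Q = -297/2404 (Q = ((-7 - 1*(-9))*(-297))/4808 = ((-7 + 9)*(-297))*(1/4808) = (2*(-297))*(1/4808) = -594*1/4808 = -297/2404 ≈ -0.12354)
32539/X(2) - 5161/Q = 32539/((-105/127/2)) - 5161/(-297/2404) = 32539/((-105/127*½)) - 5161*(-2404/297) = 32539/(-105/254) + 12407044/297 = 32539*(-254/105) + 12407044/297 = -8264906/105 + 12407044/297 = -383979154/10395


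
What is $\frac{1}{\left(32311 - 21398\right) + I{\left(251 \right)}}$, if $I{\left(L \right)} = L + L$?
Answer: $\frac{1}{11415} \approx 8.7604 \cdot 10^{-5}$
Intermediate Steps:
$I{\left(L \right)} = 2 L$
$\frac{1}{\left(32311 - 21398\right) + I{\left(251 \right)}} = \frac{1}{\left(32311 - 21398\right) + 2 \cdot 251} = \frac{1}{10913 + 502} = \frac{1}{11415}$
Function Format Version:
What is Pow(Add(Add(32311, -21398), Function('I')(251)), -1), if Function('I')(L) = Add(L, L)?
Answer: Rational(1, 11415) ≈ 8.7604e-5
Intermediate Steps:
Function('I')(L) = Mul(2, L)
Pow(Add(Add(32311, -21398), Function('I')(251)), -1) = Pow(Add(Add(32311, -21398), Mul(2, 251)), -1) = Pow(Add(10913, 502), -1) = Pow(11415, -1) = Rational(1, 11415)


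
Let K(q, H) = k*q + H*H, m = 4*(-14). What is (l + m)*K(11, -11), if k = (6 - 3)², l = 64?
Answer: 1760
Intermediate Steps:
m = -56
k = 9 (k = 3² = 9)
K(q, H) = H² + 9*q (K(q, H) = 9*q + H*H = 9*q + H² = H² + 9*q)
(l + m)*K(11, -11) = (64 - 56)*((-11)² + 9*11) = 8*(121 + 99) = 8*220 = 1760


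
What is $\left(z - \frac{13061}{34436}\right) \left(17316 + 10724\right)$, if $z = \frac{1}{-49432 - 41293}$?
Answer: $- \frac{1661361112722}{156210305} \approx -10635.0$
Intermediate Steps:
$z = - \frac{1}{90725}$ ($z = \frac{1}{-90725} = - \frac{1}{90725} \approx -1.1022 \cdot 10^{-5}$)
$\left(z - \frac{13061}{34436}\right) \left(17316 + 10724\right) = \left(- \frac{1}{90725} - \frac{13061}{34436}\right) \left(17316 + 10724\right) = \left(- \frac{1}{90725} - \frac{13061}{34436}\right) 28040 = \left(- \frac{1184993661}{3124206100}\right) 28040 = - \frac{1661361112722}{156210305}$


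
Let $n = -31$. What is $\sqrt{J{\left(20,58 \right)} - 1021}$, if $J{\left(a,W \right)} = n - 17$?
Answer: $i \sqrt{1069} \approx 32.696 i$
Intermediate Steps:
$J{\left(a,W \right)} = -48$ ($J{\left(a,W \right)} = -31 - 17 = -48$)
$\sqrt{J{\left(20,58 \right)} - 1021} = \sqrt{-48 - 1021} = \sqrt{-1069} = i \sqrt{1069}$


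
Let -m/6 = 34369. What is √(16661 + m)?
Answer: I*√189553 ≈ 435.38*I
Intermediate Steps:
m = -206214 (m = -6*34369 = -206214)
√(16661 + m) = √(16661 - 206214) = √(-189553) = I*√189553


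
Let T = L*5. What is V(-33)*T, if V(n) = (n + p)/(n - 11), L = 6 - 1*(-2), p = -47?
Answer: 800/11 ≈ 72.727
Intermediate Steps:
L = 8 (L = 6 + 2 = 8)
T = 40 (T = 8*5 = 40)
V(n) = (-47 + n)/(-11 + n) (V(n) = (n - 47)/(n - 11) = (-47 + n)/(-11 + n))
V(-33)*T = ((-47 - 33)/(-11 - 33))*40 = (-80/(-44))*40 = -1/44*(-80)*40 = (20/11)*40 = 800/11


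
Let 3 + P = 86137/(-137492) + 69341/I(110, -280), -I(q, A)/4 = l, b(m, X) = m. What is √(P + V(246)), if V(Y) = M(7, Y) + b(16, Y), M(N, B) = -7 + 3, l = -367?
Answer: √35397156951813090/25229782 ≈ 7.4571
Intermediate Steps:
I(q, A) = 1468 (I(q, A) = -4*(-367) = 1468)
M(N, B) = -4
P = 1100233611/25229782 (P = -3 + (86137/(-137492) + 69341/1468) = -3 + (86137*(-1/137492) + 69341*(1/1468)) = -3 + (-86137/137492 + 69341/1468) = -3 + 1175922957/25229782 = 1100233611/25229782 ≈ 43.609)
V(Y) = 12 (V(Y) = -4 + 16 = 12)
√(P + V(246)) = √(1100233611/25229782 + 12) = √(1402990995/25229782) = √35397156951813090/25229782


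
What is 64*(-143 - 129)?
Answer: -17408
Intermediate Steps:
64*(-143 - 129) = 64*(-272) = -17408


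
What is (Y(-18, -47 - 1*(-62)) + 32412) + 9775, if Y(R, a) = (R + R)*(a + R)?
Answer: 42295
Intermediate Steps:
Y(R, a) = 2*R*(R + a) (Y(R, a) = (2*R)*(R + a) = 2*R*(R + a))
(Y(-18, -47 - 1*(-62)) + 32412) + 9775 = (2*(-18)*(-18 + (-47 - 1*(-62))) + 32412) + 9775 = (2*(-18)*(-18 + (-47 + 62)) + 32412) + 9775 = (2*(-18)*(-18 + 15) + 32412) + 9775 = (2*(-18)*(-3) + 32412) + 9775 = (108 + 32412) + 9775 = 32520 + 9775 = 42295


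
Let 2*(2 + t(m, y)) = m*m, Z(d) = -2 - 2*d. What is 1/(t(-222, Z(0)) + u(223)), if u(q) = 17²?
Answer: 1/24929 ≈ 4.0114e-5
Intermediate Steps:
u(q) = 289
t(m, y) = -2 + m²/2 (t(m, y) = -2 + (m*m)/2 = -2 + m²/2)
1/(t(-222, Z(0)) + u(223)) = 1/((-2 + (½)*(-222)²) + 289) = 1/((-2 + (½)*49284) + 289) = 1/((-2 + 24642) + 289) = 1/(24640 + 289) = 1/24929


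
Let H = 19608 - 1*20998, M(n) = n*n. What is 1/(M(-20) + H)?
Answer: -1/990 ≈ -0.0010101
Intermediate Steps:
M(n) = n**2
H = -1390 (H = 19608 - 20998 = -1390)
1/(M(-20) + H) = 1/((-20)**2 - 1390) = 1/(400 - 1390) = 1/(-990) = -1/990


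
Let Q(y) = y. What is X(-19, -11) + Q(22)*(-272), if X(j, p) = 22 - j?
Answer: -5943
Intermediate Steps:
X(-19, -11) + Q(22)*(-272) = (22 - 1*(-19)) + 22*(-272) = (22 + 19) - 5984 = 41 - 5984 = -5943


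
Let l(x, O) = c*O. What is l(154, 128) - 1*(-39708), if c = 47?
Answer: 45724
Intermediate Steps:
l(x, O) = 47*O
l(154, 128) - 1*(-39708) = 47*128 - 1*(-39708) = 6016 + 39708 = 45724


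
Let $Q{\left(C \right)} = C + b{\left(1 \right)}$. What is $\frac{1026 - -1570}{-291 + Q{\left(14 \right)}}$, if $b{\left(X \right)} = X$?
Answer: $- \frac{649}{69} \approx -9.4058$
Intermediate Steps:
$Q{\left(C \right)} = 1 + C$ ($Q{\left(C \right)} = C + 1 = 1 + C$)
$\frac{1026 - -1570}{-291 + Q{\left(14 \right)}} = \frac{1026 - -1570}{-291 + \left(1 + 14\right)} = \frac{1026 + 1570}{-291 + 15} = \frac{1}{-276} \cdot 2596 = \left(- \frac{1}{276}\right) 2596 = - \frac{649}{69}$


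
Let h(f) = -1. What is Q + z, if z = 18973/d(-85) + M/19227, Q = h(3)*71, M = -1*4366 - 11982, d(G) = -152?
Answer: -574776551/2922504 ≈ -196.67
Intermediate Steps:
M = -16348 (M = -4366 - 11982 = -16348)
Q = -71 (Q = -1*71 = -71)
z = -367278767/2922504 (z = 18973/(-152) - 16348/19227 = 18973*(-1/152) - 16348*1/19227 = -18973/152 - 16348/19227 = -367278767/2922504 ≈ -125.67)
Q + z = -71 - 367278767/2922504 = -574776551/2922504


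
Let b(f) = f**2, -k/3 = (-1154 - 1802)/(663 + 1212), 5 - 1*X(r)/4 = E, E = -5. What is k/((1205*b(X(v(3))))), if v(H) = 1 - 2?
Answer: 739/301250000 ≈ 2.4531e-6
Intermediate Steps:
v(H) = -1
X(r) = 40 (X(r) = 20 - 4*(-5) = 20 + 20 = 40)
k = 2956/625 (k = -3*(-1154 - 1802)/(663 + 1212) = -(-8868)/1875 = -3*(-2956/1875) = 2956/625 ≈ 4.7296)
k/((1205*b(X(v(3))))) = 2956/(625*((1205*40**2))) = 2956/(625*((1205*1600))) = (2956/625)/1928000 = (2956/625)*(1/1928000) = 739/301250000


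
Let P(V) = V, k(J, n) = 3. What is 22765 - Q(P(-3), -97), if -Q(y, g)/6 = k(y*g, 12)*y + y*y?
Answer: 22765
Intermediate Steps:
Q(y, g) = -18*y - 6*y² (Q(y, g) = -6*(3*y + y*y) = -6*(3*y + y²) = -6*(y² + 3*y) = -18*y - 6*y²)
22765 - Q(P(-3), -97) = 22765 - (-6)*(-3)*(3 - 3) = 22765 - (-6)*(-3)*0 = 22765 - 1*0 = 22765 + 0 = 22765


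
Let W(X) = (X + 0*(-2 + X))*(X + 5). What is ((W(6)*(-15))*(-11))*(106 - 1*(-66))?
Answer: 1873080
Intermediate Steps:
W(X) = X*(5 + X) (W(X) = (X + 0)*(5 + X) = X*(5 + X))
((W(6)*(-15))*(-11))*(106 - 1*(-66)) = (((6*(5 + 6))*(-15))*(-11))*(106 - 1*(-66)) = (((6*11)*(-15))*(-11))*(106 + 66) = ((66*(-15))*(-11))*172 = -990*(-11)*172 = 10890*172 = 1873080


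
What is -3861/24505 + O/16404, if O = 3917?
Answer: 2511557/30921540 ≈ 0.081223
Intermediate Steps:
-3861/24505 + O/16404 = -3861/24505 + 3917/16404 = -3861*1/24505 + 3917*(1/16404) = -297/1885 + 3917/16404 = 2511557/30921540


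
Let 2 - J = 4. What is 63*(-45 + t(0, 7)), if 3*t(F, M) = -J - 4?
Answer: -2877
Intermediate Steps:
J = -2 (J = 2 - 1*4 = 2 - 4 = -2)
t(F, M) = -⅔ (t(F, M) = (-1*(-2) - 4)/3 = (2 - 4)/3 = (⅓)*(-2) = -⅔)
63*(-45 + t(0, 7)) = 63*(-45 - ⅔) = 63*(-137/3) = -2877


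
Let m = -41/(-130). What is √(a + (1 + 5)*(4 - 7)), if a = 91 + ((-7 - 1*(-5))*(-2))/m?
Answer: √144033/41 ≈ 9.2565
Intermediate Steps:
m = 41/130 (m = -41*(-1/130) = 41/130 ≈ 0.31538)
a = 4251/41 (a = 91 + ((-7 - 1*(-5))*(-2))/(41/130) = 91 + ((-7 + 5)*(-2))*(130/41) = 91 - 2*(-2)*(130/41) = 91 + 4*(130/41) = 91 + 520/41 = 4251/41 ≈ 103.68)
√(a + (1 + 5)*(4 - 7)) = √(4251/41 + (1 + 5)*(4 - 7)) = √(4251/41 + 6*(-3)) = √(4251/41 - 18) = √(3513/41) = √144033/41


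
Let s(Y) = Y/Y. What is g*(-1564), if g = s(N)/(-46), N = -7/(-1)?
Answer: 34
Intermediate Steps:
N = 7 (N = -7*(-1) = 7)
s(Y) = 1
g = -1/46 (g = 1/(-46) = 1*(-1/46) = -1/46 ≈ -0.021739)
g*(-1564) = -1/46*(-1564) = 34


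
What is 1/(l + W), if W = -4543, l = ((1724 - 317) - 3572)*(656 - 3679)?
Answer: 1/6540252 ≈ 1.5290e-7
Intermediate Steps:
l = 6544795 (l = (1407 - 3572)*(-3023) = -2165*(-3023) = 6544795)
1/(l + W) = 1/(6544795 - 4543) = 1/6540252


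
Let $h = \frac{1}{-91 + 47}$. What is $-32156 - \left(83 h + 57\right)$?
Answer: $- \frac{1417289}{44} \approx -32211.0$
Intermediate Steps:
$h = - \frac{1}{44}$ ($h = \frac{1}{-44} = - \frac{1}{44} \approx -0.022727$)
$-32156 - \left(83 h + 57\right) = -32156 - \left(83 \left(- \frac{1}{44}\right) + 57\right) = -32156 - \left(- \frac{83}{44} + 57\right) = -32156 - \frac{2425}{44} = - \frac{1417289}{44}$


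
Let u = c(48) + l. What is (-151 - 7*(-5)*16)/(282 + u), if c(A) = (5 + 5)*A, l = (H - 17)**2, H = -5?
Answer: 409/1246 ≈ 0.32825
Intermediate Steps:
l = 484 (l = (-5 - 17)**2 = (-22)**2 = 484)
c(A) = 10*A
u = 964 (u = 10*48 + 484 = 480 + 484 = 964)
(-151 - 7*(-5)*16)/(282 + u) = (-151 - 7*(-5)*16)/(282 + 964) = (-151 + 35*16)/1246 = (-151 + 560)*(1/1246) = 409*(1/1246) = 409/1246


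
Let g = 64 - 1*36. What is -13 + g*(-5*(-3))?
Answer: 407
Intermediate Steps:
g = 28 (g = 64 - 36 = 28)
-13 + g*(-5*(-3)) = -13 + 28*(-5*(-3)) = -13 + 28*15 = -13 + 420 = 407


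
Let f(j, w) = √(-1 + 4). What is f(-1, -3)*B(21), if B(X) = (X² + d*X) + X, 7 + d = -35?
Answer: -420*√3 ≈ -727.46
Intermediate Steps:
d = -42 (d = -7 - 35 = -42)
f(j, w) = √3
B(X) = X² - 41*X (B(X) = (X² - 42*X) + X = X² - 41*X)
f(-1, -3)*B(21) = √3*(21*(-41 + 21)) = √3*(21*(-20)) = √3*(-420) = -420*√3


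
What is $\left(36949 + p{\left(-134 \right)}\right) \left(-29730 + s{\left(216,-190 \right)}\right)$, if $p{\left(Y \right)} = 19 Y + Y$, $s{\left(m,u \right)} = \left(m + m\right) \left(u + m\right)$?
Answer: $-633907962$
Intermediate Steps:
$s{\left(m,u \right)} = 2 m \left(m + u\right)$
$p{\left(Y \right)} = 20 Y$
$\left(36949 + p{\left(-134 \right)}\right) \left(-29730 + s{\left(216,-190 \right)}\right) = \left(36949 + 20 \left(-134\right)\right) \left(-29730 + 2 \cdot 216 \left(216 - 190\right)\right) = \left(36949 - 2680\right) \left(-29730 + 2 \cdot 216 \cdot 26\right) = 34269 \left(-29730 + 11232\right) = 34269 \left(-18498\right) = -633907962$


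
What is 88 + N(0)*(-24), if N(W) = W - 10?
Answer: 328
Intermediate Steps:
N(W) = -10 + W
88 + N(0)*(-24) = 88 + (-10 + 0)*(-24) = 88 - 10*(-24) = 88 + 240 = 328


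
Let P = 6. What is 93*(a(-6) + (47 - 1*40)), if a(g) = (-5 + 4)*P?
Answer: 93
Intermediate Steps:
a(g) = -6 (a(g) = (-5 + 4)*6 = -1*6 = -6)
93*(a(-6) + (47 - 1*40)) = 93*(-6 + (47 - 1*40)) = 93*(-6 + (47 - 40)) = 93*(-6 + 7) = 93*1 = 93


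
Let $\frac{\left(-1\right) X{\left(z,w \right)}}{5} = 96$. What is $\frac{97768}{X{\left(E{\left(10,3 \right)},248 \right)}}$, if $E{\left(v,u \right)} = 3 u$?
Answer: $- \frac{12221}{60} \approx -203.68$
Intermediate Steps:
$X{\left(z,w \right)} = -480$ ($X{\left(z,w \right)} = \left(-5\right) 96 = -480$)
$\frac{97768}{X{\left(E{\left(10,3 \right)},248 \right)}} = \frac{97768}{-480} = 97768 \left(- \frac{1}{480}\right) = - \frac{12221}{60}$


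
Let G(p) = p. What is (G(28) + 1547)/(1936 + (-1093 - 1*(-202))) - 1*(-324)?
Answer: 68031/209 ≈ 325.51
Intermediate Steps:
(G(28) + 1547)/(1936 + (-1093 - 1*(-202))) - 1*(-324) = (28 + 1547)/(1936 + (-1093 - 1*(-202))) - 1*(-324) = 1575/(1936 + (-1093 + 202)) + 324 = 1575/(1936 - 891) + 324 = 1575/1045 + 324 = 1575*(1/1045) + 324 = 315/209 + 324 = 68031/209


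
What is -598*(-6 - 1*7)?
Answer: 7774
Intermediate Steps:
-598*(-6 - 1*7) = -598*(-6 - 7) = -598*(-13) = 7774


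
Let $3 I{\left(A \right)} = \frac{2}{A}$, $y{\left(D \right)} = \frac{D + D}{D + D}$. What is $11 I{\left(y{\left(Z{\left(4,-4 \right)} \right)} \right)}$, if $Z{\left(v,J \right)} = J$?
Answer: $\frac{22}{3} \approx 7.3333$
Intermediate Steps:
$y{\left(D \right)} = 1$ ($y{\left(D \right)} = \frac{2 D}{2 D} = 2 D \frac{1}{2 D} = 1$)
$I{\left(A \right)} = \frac{2}{3 A}$ ($I{\left(A \right)} = \frac{2 \frac{1}{A}}{3} = \frac{2}{3 A}$)
$11 I{\left(y{\left(Z{\left(4,-4 \right)} \right)} \right)} = 11 \frac{2}{3 \cdot 1} = 11 \cdot \frac{2}{3} \cdot 1 = 11 \cdot \frac{2}{3} = \frac{22}{3}$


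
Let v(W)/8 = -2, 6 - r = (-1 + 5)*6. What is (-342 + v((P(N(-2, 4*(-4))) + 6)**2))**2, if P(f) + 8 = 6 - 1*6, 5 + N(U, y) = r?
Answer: 128164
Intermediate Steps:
r = -18 (r = 6 - (-1 + 5)*6 = 6 - 4*6 = 6 - 1*24 = 6 - 24 = -18)
N(U, y) = -23 (N(U, y) = -5 - 18 = -23)
P(f) = -8 (P(f) = -8 + (6 - 1*6) = -8 + (6 - 6) = -8 + 0 = -8)
v(W) = -16 (v(W) = 8*(-2) = -16)
(-342 + v((P(N(-2, 4*(-4))) + 6)**2))**2 = (-342 - 16)**2 = (-358)**2 = 128164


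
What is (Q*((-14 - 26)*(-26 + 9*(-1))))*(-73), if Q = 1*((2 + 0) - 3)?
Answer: 102200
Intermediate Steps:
Q = -1 (Q = 1*(2 - 3) = 1*(-1) = -1)
(Q*((-14 - 26)*(-26 + 9*(-1))))*(-73) = -(-14 - 26)*(-26 + 9*(-1))*(-73) = -(-40)*(-26 - 9)*(-73) = -(-40)*(-35)*(-73) = -1*1400*(-73) = -1400*(-73) = 102200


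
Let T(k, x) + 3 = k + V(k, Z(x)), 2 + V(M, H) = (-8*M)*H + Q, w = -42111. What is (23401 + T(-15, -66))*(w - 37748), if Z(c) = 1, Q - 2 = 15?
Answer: -1878123962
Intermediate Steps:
Q = 17 (Q = 2 + 15 = 17)
V(M, H) = 15 - 8*H*M (V(M, H) = -2 + ((-8*M)*H + 17) = -2 + (-8*H*M + 17) = -2 + (17 - 8*H*M) = 15 - 8*H*M)
T(k, x) = 12 - 7*k (T(k, x) = -3 + (k + (15 - 8*1*k)) = -3 + (k + (15 - 8*k)) = -3 + (15 - 7*k) = 12 - 7*k)
(23401 + T(-15, -66))*(w - 37748) = (23401 + (12 - 7*(-15)))*(-42111 - 37748) = (23401 + (12 + 105))*(-79859) = (23401 + 117)*(-79859) = 23518*(-79859) = -1878123962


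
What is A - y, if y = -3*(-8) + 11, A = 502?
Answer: 467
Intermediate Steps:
y = 35 (y = 24 + 11 = 35)
A - y = 502 - 1*35 = 502 - 35 = 467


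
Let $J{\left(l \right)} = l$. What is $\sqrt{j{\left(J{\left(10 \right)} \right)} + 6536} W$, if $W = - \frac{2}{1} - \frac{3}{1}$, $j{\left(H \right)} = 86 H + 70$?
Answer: $- 5 \sqrt{7466} \approx -432.03$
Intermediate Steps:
$j{\left(H \right)} = 70 + 86 H$
$W = -5$ ($W = \left(-2\right) 1 - 3 = -2 - 3 = -5$)
$\sqrt{j{\left(J{\left(10 \right)} \right)} + 6536} W = \sqrt{\left(70 + 86 \cdot 10\right) + 6536} \left(-5\right) = \sqrt{\left(70 + 860\right) + 6536} \left(-5\right) = \sqrt{930 + 6536} \left(-5\right) = \sqrt{7466} \left(-5\right) = - 5 \sqrt{7466}$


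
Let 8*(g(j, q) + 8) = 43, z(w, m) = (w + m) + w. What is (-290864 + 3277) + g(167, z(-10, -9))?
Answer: -2300717/8 ≈ -2.8759e+5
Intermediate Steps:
z(w, m) = m + 2*w (z(w, m) = (m + w) + w = m + 2*w)
g(j, q) = -21/8 (g(j, q) = -8 + (⅛)*43 = -8 + 43/8 = -21/8)
(-290864 + 3277) + g(167, z(-10, -9)) = (-290864 + 3277) - 21/8 = -287587 - 21/8 = -2300717/8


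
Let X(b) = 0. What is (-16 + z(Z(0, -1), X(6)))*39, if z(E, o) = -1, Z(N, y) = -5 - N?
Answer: -663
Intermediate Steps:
(-16 + z(Z(0, -1), X(6)))*39 = (-16 - 1)*39 = -17*39 = -663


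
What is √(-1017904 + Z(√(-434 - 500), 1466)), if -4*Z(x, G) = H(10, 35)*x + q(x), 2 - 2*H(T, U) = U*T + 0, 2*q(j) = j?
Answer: √(-16286464 + 694*I*√934)/4 ≈ 0.65695 + 1008.9*I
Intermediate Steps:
q(j) = j/2
H(T, U) = 1 - T*U/2 (H(T, U) = 1 - (U*T + 0)/2 = 1 - (T*U + 0)/2 = 1 - T*U/2)
Z(x, G) = 347*x/8 (Z(x, G) = -((1 - ½*10*35)*x + x/2)/4 = -((1 - 175)*x + x/2)/4 = -(-174*x + x/2)/4 = -(-347)*x/8 = 347*x/8)
√(-1017904 + Z(√(-434 - 500), 1466)) = √(-1017904 + 347*√(-434 - 500)/8) = √(-1017904 + 347*√(-934)/8) = √(-1017904 + 347*(I*√934)/8) = √(-1017904 + 347*I*√934/8)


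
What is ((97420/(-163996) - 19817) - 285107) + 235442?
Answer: -2848716873/40999 ≈ -69483.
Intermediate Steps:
((97420/(-163996) - 19817) - 285107) + 235442 = ((97420*(-1/163996) - 19817) - 285107) + 235442 = ((-24355/40999 - 19817) - 285107) + 235442 = (-812501538/40999 - 285107) + 235442 = -12501603431/40999 + 235442 = -2848716873/40999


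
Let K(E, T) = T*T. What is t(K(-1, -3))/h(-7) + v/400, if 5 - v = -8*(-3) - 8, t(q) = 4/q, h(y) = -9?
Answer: -2491/32400 ≈ -0.076883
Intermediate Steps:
K(E, T) = T**2
v = -11 (v = 5 - (-8*(-3) - 8) = 5 - (24 - 8) = 5 - 1*16 = 5 - 16 = -11)
t(K(-1, -3))/h(-7) + v/400 = (4/((-3)**2))/(-9) - 11/400 = (4/9)*(-1/9) - 11*1/400 = (4*(1/9))*(-1/9) - 11/400 = (4/9)*(-1/9) - 11/400 = -4/81 - 11/400 = -2491/32400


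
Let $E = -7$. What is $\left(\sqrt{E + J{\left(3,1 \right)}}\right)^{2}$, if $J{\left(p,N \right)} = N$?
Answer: $-6$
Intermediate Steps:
$\left(\sqrt{E + J{\left(3,1 \right)}}\right)^{2} = \left(\sqrt{-7 + 1}\right)^{2} = \left(\sqrt{-6}\right)^{2} = \left(i \sqrt{6}\right)^{2} = -6$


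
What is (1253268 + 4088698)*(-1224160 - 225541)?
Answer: -7744253452166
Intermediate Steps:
(1253268 + 4088698)*(-1224160 - 225541) = 5341966*(-1449701) = -7744253452166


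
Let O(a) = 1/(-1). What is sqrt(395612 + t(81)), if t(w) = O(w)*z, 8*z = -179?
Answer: 45*sqrt(3126)/4 ≈ 629.00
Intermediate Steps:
O(a) = -1
z = -179/8 (z = (1/8)*(-179) = -179/8 ≈ -22.375)
t(w) = 179/8 (t(w) = -1*(-179/8) = 179/8)
sqrt(395612 + t(81)) = sqrt(395612 + 179/8) = sqrt(3165075/8) = 45*sqrt(3126)/4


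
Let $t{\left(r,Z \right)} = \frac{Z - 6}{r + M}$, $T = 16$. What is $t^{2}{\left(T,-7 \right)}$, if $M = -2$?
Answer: $\frac{169}{196} \approx 0.86224$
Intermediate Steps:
$t{\left(r,Z \right)} = \frac{-6 + Z}{-2 + r}$ ($t{\left(r,Z \right)} = \frac{Z - 6}{r - 2} = \frac{-6 + Z}{-2 + r}$)
$t^{2}{\left(T,-7 \right)} = \left(\frac{-6 - 7}{-2 + 16}\right)^{2} = \left(\frac{1}{14} \left(-13\right)\right)^{2} = \left(- \frac{13}{14}\right)^{2} = \frac{169}{196}$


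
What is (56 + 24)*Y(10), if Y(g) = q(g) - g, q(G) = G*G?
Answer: 7200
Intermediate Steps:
q(G) = G²
Y(g) = g² - g
(56 + 24)*Y(10) = (56 + 24)*(10*(-1 + 10)) = 80*(10*9) = 80*90 = 7200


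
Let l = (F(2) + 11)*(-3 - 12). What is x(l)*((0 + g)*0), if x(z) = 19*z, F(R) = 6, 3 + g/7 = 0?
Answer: 0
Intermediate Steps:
g = -21 (g = -21 + 7*0 = -21 + 0 = -21)
l = -255 (l = (6 + 11)*(-3 - 12) = 17*(-15) = -255)
x(l)*((0 + g)*0) = (19*(-255))*((0 - 21)*0) = -(-101745)*0 = -4845*0 = 0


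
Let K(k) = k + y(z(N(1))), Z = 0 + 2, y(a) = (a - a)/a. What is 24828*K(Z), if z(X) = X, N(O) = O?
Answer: 49656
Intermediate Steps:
y(a) = 0 (y(a) = 0/a = 0)
Z = 2
K(k) = k (K(k) = k + 0 = k)
24828*K(Z) = 24828*2 = 49656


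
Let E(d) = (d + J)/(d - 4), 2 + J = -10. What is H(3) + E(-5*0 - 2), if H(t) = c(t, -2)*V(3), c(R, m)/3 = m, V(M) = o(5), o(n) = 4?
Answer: -65/3 ≈ -21.667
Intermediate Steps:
J = -12 (J = -2 - 10 = -12)
V(M) = 4
c(R, m) = 3*m
H(t) = -24 (H(t) = (3*(-2))*4 = -6*4 = -24)
E(d) = (-12 + d)/(-4 + d) (E(d) = (d - 12)/(d - 4) = (-12 + d)/(-4 + d))
H(3) + E(-5*0 - 2) = -24 + (-12 + (-5*0 - 2))/(-4 + (-5*0 - 2)) = -24 + (-12 + (0 - 2))/(-4 + (0 - 2)) = -24 + (-12 - 2)/(-4 - 2) = -24 - 14/(-6) = -24 - ⅙*(-14) = -24 + 7/3 = -65/3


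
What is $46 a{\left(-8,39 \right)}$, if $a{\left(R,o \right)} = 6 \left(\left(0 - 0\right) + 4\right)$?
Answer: $1104$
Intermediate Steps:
$a{\left(R,o \right)} = 24$ ($a{\left(R,o \right)} = 6 \left(\left(0 + 0\right) + 4\right) = 6 \left(0 + 4\right) = 6 \cdot 4 = 24$)
$46 a{\left(-8,39 \right)} = 46 \cdot 24 = 1104$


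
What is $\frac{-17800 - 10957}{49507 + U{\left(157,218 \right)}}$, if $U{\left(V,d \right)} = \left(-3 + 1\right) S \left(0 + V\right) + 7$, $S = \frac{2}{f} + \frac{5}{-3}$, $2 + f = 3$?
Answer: $- \frac{86271}{148228} \approx -0.58202$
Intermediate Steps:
$f = 1$ ($f = -2 + 3 = 1$)
$S = \frac{1}{3}$ ($S = \frac{2}{1} + \frac{5}{-3} = 2 \cdot 1 + 5 \left(- \frac{1}{3}\right) = 2 - \frac{5}{3} = \frac{1}{3} \approx 0.33333$)
$U{\left(V,d \right)} = 7 - \frac{2 V}{3}$ ($U{\left(V,d \right)} = \left(-3 + 1\right) \frac{0 + V}{3} + 7 = - 2 \frac{V}{3} + 7 = - \frac{2 V}{3} + 7 = 7 - \frac{2 V}{3}$)
$\frac{-17800 - 10957}{49507 + U{\left(157,218 \right)}} = \frac{-17800 - 10957}{49507 + \left(7 - \frac{314}{3}\right)} = - \frac{28757}{49507 + \left(7 - \frac{314}{3}\right)} = - \frac{28757}{49507 - \frac{293}{3}} = - \frac{28757}{\frac{148228}{3}} = \left(-28757\right) \frac{3}{148228} = - \frac{86271}{148228}$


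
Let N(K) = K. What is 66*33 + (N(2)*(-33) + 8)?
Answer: 2120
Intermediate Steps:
66*33 + (N(2)*(-33) + 8) = 66*33 + (2*(-33) + 8) = 2178 + (-66 + 8) = 2178 - 58 = 2120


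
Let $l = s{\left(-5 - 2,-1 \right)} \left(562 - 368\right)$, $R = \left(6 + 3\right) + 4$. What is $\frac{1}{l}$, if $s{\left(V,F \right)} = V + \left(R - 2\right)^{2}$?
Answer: $\frac{1}{22116} \approx 4.5216 \cdot 10^{-5}$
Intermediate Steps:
$R = 13$ ($R = 9 + 4 = 13$)
$s{\left(V,F \right)} = 121 + V$ ($s{\left(V,F \right)} = V + \left(13 - 2\right)^{2} = V + 11^{2} = V + 121 = 121 + V$)
$l = 22116$ ($l = \left(121 - 7\right) \left(562 - 368\right) = \left(121 + \left(-5 + \left(-5 + 3\right)\right)\right) 194 = \left(121 - 7\right) 194 = 114 \cdot 194 = 22116$)
$\frac{1}{l} = \frac{1}{22116}$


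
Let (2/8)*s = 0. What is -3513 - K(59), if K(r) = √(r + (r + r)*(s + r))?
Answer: -3513 - √7021 ≈ -3596.8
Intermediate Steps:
s = 0 (s = 4*0 = 0)
K(r) = √(r + 2*r²) (K(r) = √(r + (r + r)*(0 + r)) = √(r + (2*r)*r) = √(r + 2*r²))
-3513 - K(59) = -3513 - √(59*(1 + 2*59)) = -3513 - √(59*(1 + 118)) = -3513 - √(59*119) = -3513 - √7021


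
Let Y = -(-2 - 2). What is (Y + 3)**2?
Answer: 49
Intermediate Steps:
Y = 4 (Y = -1*(-4) = 4)
(Y + 3)**2 = (4 + 3)**2 = 7**2 = 49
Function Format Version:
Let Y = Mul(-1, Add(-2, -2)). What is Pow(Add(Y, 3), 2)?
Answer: 49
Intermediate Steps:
Y = 4 (Y = Mul(-1, -4) = 4)
Pow(Add(Y, 3), 2) = Pow(Add(4, 3), 2) = Pow(7, 2) = 49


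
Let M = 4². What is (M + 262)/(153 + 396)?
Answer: 278/549 ≈ 0.50638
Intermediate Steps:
M = 16
(M + 262)/(153 + 396) = (16 + 262)/(153 + 396) = 278/549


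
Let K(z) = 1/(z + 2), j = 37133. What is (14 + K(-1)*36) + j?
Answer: 37183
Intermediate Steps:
K(z) = 1/(2 + z)
(14 + K(-1)*36) + j = (14 + 36/(2 - 1)) + 37133 = (14 + 36/1) + 37133 = (14 + 1*36) + 37133 = (14 + 36) + 37133 = 50 + 37133 = 37183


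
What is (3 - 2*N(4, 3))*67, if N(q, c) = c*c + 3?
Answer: -1407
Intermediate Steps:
N(q, c) = 3 + c**2 (N(q, c) = c**2 + 3 = 3 + c**2)
(3 - 2*N(4, 3))*67 = (3 - 2*(3 + 3**2))*67 = (3 - 2*(3 + 9))*67 = (3 - 2*12)*67 = (3 - 24)*67 = -21*67 = -1407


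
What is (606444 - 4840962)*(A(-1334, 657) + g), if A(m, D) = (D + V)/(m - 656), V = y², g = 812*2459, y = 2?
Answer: -8412819087402081/995 ≈ -8.4551e+12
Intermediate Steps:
g = 1996708
V = 4 (V = 2² = 4)
A(m, D) = (4 + D)/(-656 + m) (A(m, D) = (D + 4)/(m - 656) = (4 + D)/(-656 + m))
(606444 - 4840962)*(A(-1334, 657) + g) = (606444 - 4840962)*((4 + 657)/(-656 - 1334) + 1996708) = -4234518*(661/(-1990) + 1996708) = -4234518*(-1/1990*661 + 1996708) = -4234518*(-661/1990 + 1996708) = -4234518*3973448259/1990 = -8412819087402081/995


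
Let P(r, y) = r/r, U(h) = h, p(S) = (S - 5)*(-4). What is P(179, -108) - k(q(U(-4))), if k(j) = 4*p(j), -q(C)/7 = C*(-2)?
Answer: -975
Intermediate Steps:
p(S) = 20 - 4*S (p(S) = (-5 + S)*(-4) = 20 - 4*S)
q(C) = 14*C (q(C) = -7*C*(-2) = -(-14)*C = 14*C)
P(r, y) = 1
k(j) = 80 - 16*j (k(j) = 4*(20 - 4*j) = 80 - 16*j)
P(179, -108) - k(q(U(-4))) = 1 - (80 - 224*(-4)) = 1 - (80 - 16*(-56)) = 1 - (80 + 896) = 1 - 1*976 = 1 - 976 = -975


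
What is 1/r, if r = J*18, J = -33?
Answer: -1/594 ≈ -0.0016835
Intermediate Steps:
r = -594 (r = -33*18 = -594)
1/r = 1/(-594) = -1/594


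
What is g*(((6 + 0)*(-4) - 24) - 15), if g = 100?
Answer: -6300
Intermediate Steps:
g*(((6 + 0)*(-4) - 24) - 15) = 100*(((6 + 0)*(-4) - 24) - 15) = 100*((6*(-4) - 24) - 15) = 100*((-24 - 24) - 15) = 100*(-48 - 15) = 100*(-63) = -6300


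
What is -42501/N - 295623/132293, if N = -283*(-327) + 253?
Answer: -33054625455/12275996642 ≈ -2.6926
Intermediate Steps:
N = 92794 (N = 92541 + 253 = 92794)
-42501/N - 295623/132293 = -42501/92794 - 295623/132293 = -33054625455/12275996642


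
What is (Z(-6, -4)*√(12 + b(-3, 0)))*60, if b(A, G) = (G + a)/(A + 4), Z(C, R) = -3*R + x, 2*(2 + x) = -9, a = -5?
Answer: 330*√7 ≈ 873.10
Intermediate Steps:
x = -13/2 (x = -2 + (½)*(-9) = -2 - 9/2 = -13/2 ≈ -6.5000)
Z(C, R) = -13/2 - 3*R (Z(C, R) = -3*R - 13/2 = -13/2 - 3*R)
b(A, G) = (-5 + G)/(4 + A) (b(A, G) = (G - 5)/(A + 4) = (-5 + G)/(4 + A))
(Z(-6, -4)*√(12 + b(-3, 0)))*60 = ((-13/2 - 3*(-4))*√(12 + (-5 + 0)/(4 - 3)))*60 = ((-13/2 + 12)*√(12 - 5/1))*60 = (11*√(12 + 1*(-5))/2)*60 = (11*√(12 - 5)/2)*60 = (11*√7/2)*60 = 330*√7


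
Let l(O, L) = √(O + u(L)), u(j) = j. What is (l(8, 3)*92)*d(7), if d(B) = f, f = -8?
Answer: -736*√11 ≈ -2441.0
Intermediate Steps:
d(B) = -8
l(O, L) = √(L + O) (l(O, L) = √(O + L) = √(L + O))
(l(8, 3)*92)*d(7) = (√(3 + 8)*92)*(-8) = (√11*92)*(-8) = (92*√11)*(-8) = -736*√11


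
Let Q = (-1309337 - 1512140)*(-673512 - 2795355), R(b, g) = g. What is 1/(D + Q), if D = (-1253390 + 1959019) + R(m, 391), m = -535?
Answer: 1/9787329162579 ≈ 1.0217e-13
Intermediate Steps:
Q = 9787328456559 (Q = -2821477*(-3468867) = 9787328456559)
D = 706020 (D = (-1253390 + 1959019) + 391 = 705629 + 391 = 706020)
1/(D + Q) = 1/(706020 + 9787328456559) = 1/9787329162579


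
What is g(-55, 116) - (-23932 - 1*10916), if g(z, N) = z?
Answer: 34793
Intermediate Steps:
g(-55, 116) - (-23932 - 1*10916) = -55 - (-23932 - 1*10916) = -55 - (-23932 - 10916) = -55 - 1*(-34848) = -55 + 34848 = 34793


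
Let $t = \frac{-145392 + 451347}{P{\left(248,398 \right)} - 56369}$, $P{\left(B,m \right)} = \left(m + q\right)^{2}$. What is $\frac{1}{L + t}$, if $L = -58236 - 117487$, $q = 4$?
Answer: $- \frac{1619}{284490830} \approx -5.6909 \cdot 10^{-6}$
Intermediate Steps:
$P{\left(B,m \right)} = \left(4 + m\right)^{2}$ ($P{\left(B,m \right)} = \left(m + 4\right)^{2} = \left(4 + m\right)^{2}$)
$L = -175723$ ($L = -58236 - 117487 = -175723$)
$t = \frac{4707}{1619}$ ($t = \frac{-145392 + 451347}{\left(4 + 398\right)^{2} - 56369} = \frac{305955}{402^{2} - 56369} = \frac{305955}{161604 - 56369} = \frac{305955}{105235} = 305955 \cdot \frac{1}{105235} = \frac{4707}{1619} \approx 2.9073$)
$\frac{1}{L + t} = \frac{1}{-175723 + \frac{4707}{1619}} = \frac{1}{- \frac{284490830}{1619}} = - \frac{1619}{284490830}$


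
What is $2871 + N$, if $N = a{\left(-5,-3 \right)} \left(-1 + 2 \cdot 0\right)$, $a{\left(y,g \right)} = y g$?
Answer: $2856$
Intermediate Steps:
$a{\left(y,g \right)} = g y$
$N = -15$ ($N = \left(-3\right) \left(-5\right) \left(-1 + 2 \cdot 0\right) = 15 \left(-1 + 0\right) = 15 \left(-1\right) = -15$)
$2871 + N = 2871 - 15 = 2856$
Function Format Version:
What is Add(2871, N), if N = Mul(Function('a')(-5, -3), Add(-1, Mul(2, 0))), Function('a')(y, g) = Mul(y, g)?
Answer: 2856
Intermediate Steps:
Function('a')(y, g) = Mul(g, y)
N = -15 (N = Mul(Mul(-3, -5), Add(-1, Mul(2, 0))) = Mul(15, Add(-1, 0)) = Mul(15, -1) = -15)
Add(2871, N) = Add(2871, -15) = 2856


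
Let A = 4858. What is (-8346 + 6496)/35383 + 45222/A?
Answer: 795551363/85945307 ≈ 9.2565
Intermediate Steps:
(-8346 + 6496)/35383 + 45222/A = (-8346 + 6496)/35383 + 45222/4858 = -1850*1/35383 + 45222*(1/4858) = -1850/35383 + 22611/2429 = 795551363/85945307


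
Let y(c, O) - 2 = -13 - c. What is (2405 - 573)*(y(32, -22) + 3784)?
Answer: 6853512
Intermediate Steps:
y(c, O) = -11 - c (y(c, O) = 2 + (-13 - c) = -11 - c)
(2405 - 573)*(y(32, -22) + 3784) = (2405 - 573)*((-11 - 1*32) + 3784) = 1832*((-11 - 32) + 3784) = 1832*(-43 + 3784) = 1832*3741 = 6853512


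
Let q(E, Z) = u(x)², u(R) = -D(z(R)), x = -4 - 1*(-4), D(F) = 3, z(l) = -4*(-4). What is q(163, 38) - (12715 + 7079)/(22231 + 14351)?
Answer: 51574/6097 ≈ 8.4589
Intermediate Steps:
z(l) = 16
x = 0 (x = -4 + 4 = 0)
u(R) = -3 (u(R) = -1*3 = -3)
q(E, Z) = 9 (q(E, Z) = (-3)² = 9)
q(163, 38) - (12715 + 7079)/(22231 + 14351) = 9 - (12715 + 7079)/(22231 + 14351) = 9 - 19794/36582 = 9 - 1*3299/6097 = 9 - 3299/6097 = 51574/6097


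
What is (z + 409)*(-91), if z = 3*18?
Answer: -42133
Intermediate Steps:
z = 54
(z + 409)*(-91) = (54 + 409)*(-91) = 463*(-91) = -42133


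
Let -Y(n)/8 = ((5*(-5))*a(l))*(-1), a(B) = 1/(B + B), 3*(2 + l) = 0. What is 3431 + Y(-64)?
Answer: 3481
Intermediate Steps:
l = -2 (l = -2 + (⅓)*0 = -2 + 0 = -2)
a(B) = 1/(2*B)
Y(n) = 50 (Y(n) = -8*(5*(-5))*((½)/(-2))*(-1) = -8*(-25*(-1)/(2*2))*(-1) = -8*(-25*(-¼))*(-1) = -50*(-1) = -8*(-25/4) = 50)
3431 + Y(-64) = 3431 + 50 = 3481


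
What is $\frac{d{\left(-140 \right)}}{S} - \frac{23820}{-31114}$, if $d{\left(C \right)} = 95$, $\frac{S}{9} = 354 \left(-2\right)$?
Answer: $\frac{74412605}{99129204} \approx 0.75066$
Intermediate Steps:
$S = -6372$ ($S = 9 \cdot 354 \left(-2\right) = 9 \left(-708\right) = -6372$)
$\frac{d{\left(-140 \right)}}{S} - \frac{23820}{-31114} = \frac{95}{-6372} - \frac{23820}{-31114} = 95 \left(- \frac{1}{6372}\right) - - \frac{11910}{15557} = - \frac{95}{6372} + \frac{11910}{15557} = \frac{74412605}{99129204}$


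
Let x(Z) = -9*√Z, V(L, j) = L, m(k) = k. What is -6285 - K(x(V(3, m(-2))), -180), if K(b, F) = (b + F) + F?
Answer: -5925 + 9*√3 ≈ -5909.4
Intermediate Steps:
K(b, F) = b + 2*F (K(b, F) = (F + b) + F = b + 2*F)
-6285 - K(x(V(3, m(-2))), -180) = -6285 - (-9*√3 + 2*(-180)) = -6285 - (-9*√3 - 360) = -6285 - (-360 - 9*√3) = -6285 + (360 + 9*√3) = -5925 + 9*√3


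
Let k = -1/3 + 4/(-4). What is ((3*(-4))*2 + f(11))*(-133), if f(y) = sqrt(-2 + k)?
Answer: 3192 - 133*I*sqrt(30)/3 ≈ 3192.0 - 242.82*I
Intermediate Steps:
k = -4/3 (k = -1*1/3 + 4*(-1/4) = -1/3 - 1 = -4/3 ≈ -1.3333)
f(y) = I*sqrt(30)/3 (f(y) = sqrt(-2 - 4/3) = sqrt(-10/3) = I*sqrt(30)/3)
((3*(-4))*2 + f(11))*(-133) = ((3*(-4))*2 + I*sqrt(30)/3)*(-133) = (-12*2 + I*sqrt(30)/3)*(-133) = (-24 + I*sqrt(30)/3)*(-133) = 3192 - 133*I*sqrt(30)/3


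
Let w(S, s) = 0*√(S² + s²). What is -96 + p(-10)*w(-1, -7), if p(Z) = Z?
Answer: -96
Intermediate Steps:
w(S, s) = 0
-96 + p(-10)*w(-1, -7) = -96 - 10*0 = -96 + 0 = -96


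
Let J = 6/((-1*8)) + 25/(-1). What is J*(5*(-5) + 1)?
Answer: 618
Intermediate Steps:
J = -103/4 (J = 6/(-8) + 25*(-1) = 6*(-⅛) - 25 = -¾ - 25 = -103/4 ≈ -25.750)
J*(5*(-5) + 1) = -103*(5*(-5) + 1)/4 = -103*(-25 + 1)/4 = -103/4*(-24) = 618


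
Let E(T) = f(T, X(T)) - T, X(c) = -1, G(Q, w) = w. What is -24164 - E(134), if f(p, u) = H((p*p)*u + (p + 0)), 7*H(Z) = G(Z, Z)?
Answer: -21484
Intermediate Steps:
H(Z) = Z/7
f(p, u) = p/7 + u*p²/7 (f(p, u) = ((p*p)*u + (p + 0))/7 = (p²*u + p)/7 = (u*p² + p)/7 = (p + u*p²)/7 = p/7 + u*p²/7)
E(T) = -T + T*(1 - T)/7 (E(T) = T*(1 + T*(-1))/7 - T = T*(1 - T)/7 - T = -T + T*(1 - T)/7)
-24164 - E(134) = -24164 - 134*(-6 - 1*134)/7 = -24164 - 134*(-6 - 134)/7 = -24164 - 134*(-140)/7 = -24164 - 1*(-2680) = -24164 + 2680 = -21484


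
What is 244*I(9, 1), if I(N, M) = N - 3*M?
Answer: 1464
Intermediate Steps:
244*I(9, 1) = 244*(9 - 3*1) = 244*(9 - 3) = 244*6 = 1464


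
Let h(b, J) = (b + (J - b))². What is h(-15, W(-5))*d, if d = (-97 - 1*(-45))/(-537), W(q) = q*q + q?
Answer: 20800/537 ≈ 38.734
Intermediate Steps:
W(q) = q + q² (W(q) = q² + q = q + q²)
d = 52/537 (d = (-97 + 45)*(-1/537) = -52*(-1/537) = 52/537 ≈ 0.096834)
h(b, J) = J²
h(-15, W(-5))*d = (-5*(1 - 5))²*(52/537) = (-5*(-4))²*(52/537) = 20²*(52/537) = 400*(52/537) = 20800/537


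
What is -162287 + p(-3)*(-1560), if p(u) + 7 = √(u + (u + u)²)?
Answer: -151367 - 1560*√33 ≈ -1.6033e+5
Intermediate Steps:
p(u) = -7 + √(u + 4*u²) (p(u) = -7 + √(u + (u + u)²) = -7 + √(u + (2*u)²) = -7 + √(u + 4*u²))
-162287 + p(-3)*(-1560) = -162287 + (-7 + √(-3*(1 + 4*(-3))))*(-1560) = -162287 + (-7 + √(-3*(1 - 12)))*(-1560) = -162287 + (-7 + √(-3*(-11)))*(-1560) = -162287 + (-7 + √33)*(-1560) = -162287 + (10920 - 1560*√33) = -151367 - 1560*√33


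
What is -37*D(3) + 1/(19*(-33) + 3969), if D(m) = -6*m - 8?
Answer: 3215005/3342 ≈ 962.00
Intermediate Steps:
D(m) = -8 - 6*m
-37*D(3) + 1/(19*(-33) + 3969) = -37*(-8 - 6*3) + 1/(19*(-33) + 3969) = -37*(-8 - 18) + 1/(-627 + 3969) = -37*(-26) + 1/3342 = 962 + 1/3342 = 3215005/3342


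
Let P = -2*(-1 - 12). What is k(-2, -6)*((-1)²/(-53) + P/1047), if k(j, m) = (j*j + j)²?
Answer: 1324/55491 ≈ 0.023860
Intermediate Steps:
k(j, m) = (j + j²)² (k(j, m) = (j² + j)² = (j + j²)²)
P = 26 (P = -2*(-13) = 26)
k(-2, -6)*((-1)²/(-53) + P/1047) = ((-2)²*(1 - 2)²)*((-1)²/(-53) + 26/1047) = (4*(-1)²)*(1*(-1/53) + 26*(1/1047)) = (4*1)*(-1/53 + 26/1047) = 4*(331/55491) = 1324/55491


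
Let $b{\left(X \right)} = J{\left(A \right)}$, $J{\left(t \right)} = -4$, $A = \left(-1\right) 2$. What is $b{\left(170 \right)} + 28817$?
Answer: $28813$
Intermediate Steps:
$A = -2$
$b{\left(X \right)} = -4$
$b{\left(170 \right)} + 28817 = -4 + 28817 = 28813$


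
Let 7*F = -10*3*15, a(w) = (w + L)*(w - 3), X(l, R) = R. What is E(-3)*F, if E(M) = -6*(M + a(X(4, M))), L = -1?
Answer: 8100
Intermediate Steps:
a(w) = (-1 + w)*(-3 + w) (a(w) = (w - 1)*(w - 3) = (-1 + w)*(-3 + w))
E(M) = -18 - 6*M² + 18*M (E(M) = -6*(M + (3 + M² - 4*M)) = -6*(3 + M² - 3*M) = -18 - 6*M² + 18*M)
F = -450/7 (F = (-10*3*15)/7 = (-30*15)/7 = (⅐)*(-450) = -450/7 ≈ -64.286)
E(-3)*F = (-18 - 6*(-3)² + 18*(-3))*(-450/7) = (-18 - 6*9 - 54)*(-450/7) = (-18 - 54 - 54)*(-450/7) = -126*(-450/7) = 8100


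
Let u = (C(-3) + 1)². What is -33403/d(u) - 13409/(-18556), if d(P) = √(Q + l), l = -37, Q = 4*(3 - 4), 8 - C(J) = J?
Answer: 13409/18556 + 33403*I*√41/41 ≈ 0.72262 + 5216.7*I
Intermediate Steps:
C(J) = 8 - J
Q = -4 (Q = 4*(-1) = -4)
u = 144 (u = ((8 - 1*(-3)) + 1)² = ((8 + 3) + 1)² = (11 + 1)² = 12² = 144)
d(P) = I*√41 (d(P) = √(-4 - 37) = √(-41) = I*√41)
-33403/d(u) - 13409/(-18556) = -33403*(-I*√41/41) - 13409/(-18556) = -(-33403)*I*√41/41 - 13409*(-1/18556) = 33403*I*√41/41 + 13409/18556 = 13409/18556 + 33403*I*√41/41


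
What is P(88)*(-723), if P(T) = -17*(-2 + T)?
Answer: 1057026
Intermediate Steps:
P(T) = 34 - 17*T
P(88)*(-723) = (34 - 17*88)*(-723) = (34 - 1496)*(-723) = -1462*(-723) = 1057026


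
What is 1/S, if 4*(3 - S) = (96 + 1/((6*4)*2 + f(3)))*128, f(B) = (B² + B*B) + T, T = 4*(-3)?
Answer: -27/82879 ≈ -0.00032578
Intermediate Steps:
T = -12
f(B) = -12 + 2*B² (f(B) = (B² + B*B) - 12 = (B² + B²) - 12 = 2*B² - 12 = -12 + 2*B²)
S = -82879/27 (S = 3 - (96 + 1/((6*4)*2 + (-12 + 2*3²)))*128/4 = 3 - (96 + 1/(24*2 + (-12 + 2*9)))*128/4 = 3 - (96 + 1/(48 + (-12 + 18)))*128/4 = 3 - (96 + 1/(48 + 6))*128/4 = 3 - (96 + 1/54)*128/4 = 3 - 5185*128/216 = 3 - ¼*331840/27 = 3 - 82960/27 = -82879/27 ≈ -3069.6)
1/S = 1/(-82879/27) = -27/82879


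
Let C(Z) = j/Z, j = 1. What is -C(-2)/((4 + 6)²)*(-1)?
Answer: -1/200 ≈ -0.0050000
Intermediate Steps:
C(Z) = 1/Z
-C(-2)/((4 + 6)²)*(-1) = -1/((4 + 6)²*(-2))*(-1) = --½/10²*(-1) = --½/100*(-1) = -(1/100)*(-½)*(-1) = -(-1)*(-1)/200 = -1*1/200 = -1/200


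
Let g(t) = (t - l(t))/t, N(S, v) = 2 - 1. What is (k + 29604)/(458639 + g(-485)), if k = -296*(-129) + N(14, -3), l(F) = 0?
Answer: 67789/458640 ≈ 0.14780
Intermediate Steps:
N(S, v) = 1
k = 38185 (k = -296*(-129) + 1 = 38184 + 1 = 38185)
g(t) = 1 (g(t) = (t - 1*0)/t = (t + 0)/t = t/t = 1)
(k + 29604)/(458639 + g(-485)) = (38185 + 29604)/(458639 + 1) = 67789/458640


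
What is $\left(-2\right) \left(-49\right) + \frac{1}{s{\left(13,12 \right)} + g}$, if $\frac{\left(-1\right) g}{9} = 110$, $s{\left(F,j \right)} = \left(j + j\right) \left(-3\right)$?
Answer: $\frac{104075}{1062} \approx 97.999$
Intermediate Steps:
$s{\left(F,j \right)} = - 6 j$ ($s{\left(F,j \right)} = 2 j \left(-3\right) = - 6 j$)
$g = -990$ ($g = \left(-9\right) 110 = -990$)
$\left(-2\right) \left(-49\right) + \frac{1}{s{\left(13,12 \right)} + g} = \left(-2\right) \left(-49\right) + \frac{1}{\left(-6\right) 12 - 990} = 98 + \frac{1}{-72 - 990} = 98 + \frac{1}{-1062} = 98 - \frac{1}{1062} = \frac{104075}{1062}$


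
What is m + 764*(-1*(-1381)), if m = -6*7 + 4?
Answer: 1055046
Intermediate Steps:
m = -38 (m = -42 + 4 = -38)
m + 764*(-1*(-1381)) = -38 + 764*(-1*(-1381)) = -38 + 764*1381 = -38 + 1055084 = 1055046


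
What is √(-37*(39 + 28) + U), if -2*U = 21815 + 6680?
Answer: 9*I*√826/2 ≈ 129.33*I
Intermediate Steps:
U = -28495/2 (U = -(21815 + 6680)/2 = -½*28495 = -28495/2 ≈ -14248.)
√(-37*(39 + 28) + U) = √(-37*(39 + 28) - 28495/2) = √(-37*67 - 28495/2) = √(-2479 - 28495/2) = √(-33453/2) = 9*I*√826/2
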